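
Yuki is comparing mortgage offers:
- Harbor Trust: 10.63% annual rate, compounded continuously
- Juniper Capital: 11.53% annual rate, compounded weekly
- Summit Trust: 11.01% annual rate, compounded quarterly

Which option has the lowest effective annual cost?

Harbor Trust

Harbor Trust: e^0.1063 − 1 = 11.216%
Juniper Capital: (1 + 0.1153/52)^52 − 1 = 12.207%
Summit Trust: (1 + 0.1101/4)^4 − 1 = 11.473%
The lowest effective annual rate is Harbor Trust at 11.216%.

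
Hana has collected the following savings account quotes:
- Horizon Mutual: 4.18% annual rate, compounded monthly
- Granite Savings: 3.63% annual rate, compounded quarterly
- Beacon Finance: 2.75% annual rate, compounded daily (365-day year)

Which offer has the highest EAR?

Horizon Mutual

Horizon Mutual: (1 + 0.0418/12)^12 − 1 = 4.261%
Granite Savings: (1 + 0.0363/4)^4 − 1 = 3.680%
Beacon Finance: (1 + 0.0275/365)^365 − 1 = 2.788%
The highest effective annual rate is Horizon Mutual at 4.261%.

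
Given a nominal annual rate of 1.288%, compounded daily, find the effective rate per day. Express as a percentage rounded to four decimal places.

0.0035%

With a nominal annual rate compounded daily, the periodic rate is the nominal rate divided by 365.
i = 0.01288 / 365 = 0.0000353 = 0.0035%.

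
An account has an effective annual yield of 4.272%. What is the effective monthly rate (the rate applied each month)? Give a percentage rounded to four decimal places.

The per-month rate i satisfies (1 + i)^12 = 1 + 0.04272.
i = 1.04272^(1/12) − 1 = 0.0034921 = 0.3492%.

0.3492%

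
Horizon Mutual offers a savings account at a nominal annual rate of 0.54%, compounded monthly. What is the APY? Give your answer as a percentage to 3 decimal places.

EAR = (1 + 0.0054/12)^12 − 1.
= (1 + 0.000450)^12 − 1 = 1.005413 − 1 = 0.541%.

0.541%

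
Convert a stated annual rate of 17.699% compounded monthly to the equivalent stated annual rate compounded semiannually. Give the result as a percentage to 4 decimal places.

18.3646%

EAR = (1 + 0.17699/12)^12 − 1 = 0.192077.
Solve (1 + r/2)^2 = 1.192077: r/2 = 1.192077^(1/2) − 1 = 0.091823, so r = 0.183646 = 18.3646%.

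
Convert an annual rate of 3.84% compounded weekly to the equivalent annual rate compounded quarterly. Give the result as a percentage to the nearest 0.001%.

EAR = (1 + 0.0384/52)^52 − 1 = 0.039132.
Solve (1 + r/4)^4 = 1.039132: r/4 = 1.039132^(1/4) − 1 = 0.009643, so r = 0.038571 = 3.857%.

3.857%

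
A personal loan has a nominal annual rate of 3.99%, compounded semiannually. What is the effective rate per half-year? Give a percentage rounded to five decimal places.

With a nominal annual rate compounded semiannually, the periodic rate is the nominal rate divided by 2.
i = 0.0399 / 2 = 0.0199500 = 1.99500%.

1.99500%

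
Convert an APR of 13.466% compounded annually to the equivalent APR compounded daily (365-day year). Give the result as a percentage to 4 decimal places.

12.6355%

Compounded annually, EAR = nominal = 0.134660.
Solve (1 + r/365)^365 = 1.134660: r/365 = 1.134660^(1/365) − 1 = 0.000346, so r = 0.126355 = 12.6355%.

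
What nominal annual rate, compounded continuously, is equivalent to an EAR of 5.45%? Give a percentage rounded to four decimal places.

5.3067%

Continuous: nominal r satisfies e^r − 1 = 0.0545.
r = ln(1 + 0.0545) = ln(1.0545) = 0.053067 = 5.3067%.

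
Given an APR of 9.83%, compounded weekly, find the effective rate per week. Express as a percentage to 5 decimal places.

With a nominal annual rate compounded weekly, the periodic rate is the nominal rate divided by 52.
i = 0.0983 / 52 = 0.0018904 = 0.18904%.

0.18904%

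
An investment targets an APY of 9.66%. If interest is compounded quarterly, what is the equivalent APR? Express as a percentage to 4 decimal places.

(1 + r/4)^4 − 1 = 0.0966, so 1 + r/4 = 1.0966^(1/4).
r/4 = 0.023321, so r = 0.093286 = 9.3286%.

9.3286%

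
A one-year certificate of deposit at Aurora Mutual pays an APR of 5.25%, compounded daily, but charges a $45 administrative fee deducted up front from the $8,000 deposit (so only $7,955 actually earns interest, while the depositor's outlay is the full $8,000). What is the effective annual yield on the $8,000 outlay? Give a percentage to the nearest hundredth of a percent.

4.80%

Value after one year: 7,955 × (1 + 0.0525/365)^365 = 7,955 × 1.053899 = $8,383.76.
Effective yield on the $8,000 outlay: 8,383.76 / 8,000 − 1 = 0.047970 = 4.80%.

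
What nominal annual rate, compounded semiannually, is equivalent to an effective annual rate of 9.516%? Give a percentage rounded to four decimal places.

(1 + r/2)^2 − 1 = 0.09516, so 1 + r/2 = 1.09516^(1/2).
r/2 = 0.046499, so r = 0.092998 = 9.2998%.

9.2998%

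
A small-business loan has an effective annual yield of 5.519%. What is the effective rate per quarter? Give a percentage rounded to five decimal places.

1.35208%

The per-quarter rate i satisfies (1 + i)^4 = 1 + 0.05519.
i = 1.05519^(1/4) − 1 = 0.0135208 = 1.35208%.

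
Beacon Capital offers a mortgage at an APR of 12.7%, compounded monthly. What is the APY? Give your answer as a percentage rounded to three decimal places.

13.466%

EAR = (1 + 0.127/12)^12 − 1.
= (1 + 0.010583)^12 − 1 = 1.134660 − 1 = 13.466%.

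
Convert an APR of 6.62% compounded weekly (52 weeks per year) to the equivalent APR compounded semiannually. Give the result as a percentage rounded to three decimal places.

EAR = (1 + 0.0662/52)^52 − 1 = 0.068395.
Solve (1 + r/2)^2 = 1.068395: r/2 = 1.068395^(1/2) − 1 = 0.033632, so r = 0.067264 = 6.726%.

6.726%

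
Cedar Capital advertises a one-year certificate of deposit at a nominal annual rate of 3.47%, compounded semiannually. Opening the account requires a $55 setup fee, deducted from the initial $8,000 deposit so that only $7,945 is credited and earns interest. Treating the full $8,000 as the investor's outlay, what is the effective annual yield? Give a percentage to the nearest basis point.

Value after one year: 7,945 × (1 + 0.0347/2)^2 = 7,945 × 1.035001 = $8,223.08.
Effective yield on the $8,000 outlay: 8,223.08 / 8,000 − 1 = 0.027885 = 2.79%.

2.79%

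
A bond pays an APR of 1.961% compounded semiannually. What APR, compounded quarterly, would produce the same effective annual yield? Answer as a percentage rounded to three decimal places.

EAR = (1 + 0.01961/2)^2 − 1 = 0.019706.
Solve (1 + r/4)^4 = 1.019706: r/4 = 1.019706^(1/4) − 1 = 0.004891, so r = 0.019562 = 1.956%.

1.956%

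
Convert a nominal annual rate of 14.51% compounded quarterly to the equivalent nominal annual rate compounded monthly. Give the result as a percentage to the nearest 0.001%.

EAR = (1 + 0.1451/4)^4 − 1 = 0.153188.
Solve (1 + r/12)^12 = 1.153188: r/12 = 1.153188^(1/12) − 1 = 0.011948, so r = 0.143380 = 14.338%.

14.338%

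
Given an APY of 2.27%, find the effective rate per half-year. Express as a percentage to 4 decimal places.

1.1286%

The per-half-year rate i satisfies (1 + i)^2 = 1 + 0.0227.
i = 1.0227^(1/2) − 1 = 0.0112863 = 1.1286%.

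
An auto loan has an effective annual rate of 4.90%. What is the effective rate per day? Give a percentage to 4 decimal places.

0.0131%

The per-day rate i satisfies (1 + i)^365 = 1 + 0.0490.
i = 1.0490^(1/365) − 1 = 0.0001311 = 0.0131%.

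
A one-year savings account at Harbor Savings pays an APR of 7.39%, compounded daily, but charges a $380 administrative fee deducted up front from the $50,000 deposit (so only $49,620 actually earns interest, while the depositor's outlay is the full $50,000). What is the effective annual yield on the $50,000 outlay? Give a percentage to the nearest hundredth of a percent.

6.85%

Value after one year: 49,620 × (1 + 0.0739/365)^365 = 49,620 × 1.076691 = $53,425.41.
Effective yield on the $50,000 outlay: 53,425.41 / 50,000 − 1 = 0.068508 = 6.85%.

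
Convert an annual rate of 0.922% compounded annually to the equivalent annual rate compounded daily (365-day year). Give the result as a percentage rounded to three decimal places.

Compounded annually, EAR = nominal = 0.009220.
Solve (1 + r/365)^365 = 1.009220: r/365 = 1.009220^(1/365) − 1 = 0.000025, so r = 0.009178 = 0.918%.

0.918%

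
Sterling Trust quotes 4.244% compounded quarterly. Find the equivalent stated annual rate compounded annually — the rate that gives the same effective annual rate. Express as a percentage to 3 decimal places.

4.312%

EAR = (1 + 0.04244/4)^4 − 1 = 0.043120.
Compounded annually, the equivalent nominal rate is the EAR itself: 4.312%.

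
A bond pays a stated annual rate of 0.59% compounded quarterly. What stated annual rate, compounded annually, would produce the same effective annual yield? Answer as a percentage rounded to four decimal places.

EAR = (1 + 0.0059/4)^4 − 1 = 0.005913.
Compounded annually, the equivalent nominal rate is the EAR itself: 0.5913%.

0.5913%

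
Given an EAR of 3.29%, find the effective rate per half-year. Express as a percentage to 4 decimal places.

The per-half-year rate i satisfies (1 + i)^2 = 1 + 0.0329.
i = 1.0329^(1/2) − 1 = 0.0163169 = 1.6317%.

1.6317%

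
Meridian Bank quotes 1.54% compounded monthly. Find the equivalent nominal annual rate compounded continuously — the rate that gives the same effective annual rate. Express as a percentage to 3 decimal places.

1.539%

EAR = (1 + 0.0154/12)^12 − 1 = 0.015509.
Equivalent continuous rate: r = ln(1 + 0.015509) = 0.015390 = 1.539%.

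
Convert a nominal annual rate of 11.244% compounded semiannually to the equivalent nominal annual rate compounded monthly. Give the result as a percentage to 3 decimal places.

EAR = (1 + 0.11244/2)^2 − 1 = 0.115601.
Solve (1 + r/12)^12 = 1.115601: r/12 = 1.115601^(1/12) − 1 = 0.009158, so r = 0.109893 = 10.989%.

10.989%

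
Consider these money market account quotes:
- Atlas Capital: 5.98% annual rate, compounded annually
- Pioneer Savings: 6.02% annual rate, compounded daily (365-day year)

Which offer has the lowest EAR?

Atlas Capital

Atlas Capital: compounded annually, EAR = 5.980%
Pioneer Savings: (1 + 0.0602/365)^365 − 1 = 6.204%
The lowest effective annual rate is Atlas Capital at 5.980%.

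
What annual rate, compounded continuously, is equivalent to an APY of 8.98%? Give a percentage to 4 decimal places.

Continuous: nominal r satisfies e^r − 1 = 0.0898.
r = ln(1 + 0.0898) = ln(1.0898) = 0.085994 = 8.5994%.

8.5994%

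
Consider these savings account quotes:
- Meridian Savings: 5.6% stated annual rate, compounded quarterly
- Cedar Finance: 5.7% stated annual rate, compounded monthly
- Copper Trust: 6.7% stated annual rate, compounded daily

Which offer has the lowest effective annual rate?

Meridian Savings

Meridian Savings: (1 + 0.056/4)^4 − 1 = 5.719%
Cedar Finance: (1 + 0.057/12)^12 − 1 = 5.851%
Copper Trust: (1 + 0.067/365)^365 − 1 = 6.929%
The lowest effective annual rate is Meridian Savings at 5.719%.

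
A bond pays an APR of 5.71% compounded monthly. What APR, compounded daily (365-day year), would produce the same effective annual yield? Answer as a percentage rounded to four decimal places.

EAR = (1 + 0.0571/12)^12 − 1 = 0.058618.
Solve (1 + r/365)^365 = 1.058618: r/365 = 1.058618^(1/365) − 1 = 0.000156, so r = 0.056969 = 5.6969%.

5.6969%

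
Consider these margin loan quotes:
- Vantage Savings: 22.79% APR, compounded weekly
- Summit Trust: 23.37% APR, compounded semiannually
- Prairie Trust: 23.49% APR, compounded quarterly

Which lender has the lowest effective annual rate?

Summit Trust

Vantage Savings: (1 + 0.2279/52)^52 − 1 = 25.533%
Summit Trust: (1 + 0.2337/2)^2 − 1 = 24.735%
Prairie Trust: (1 + 0.2349/4)^4 − 1 = 25.641%
The lowest effective annual rate is Summit Trust at 24.735%.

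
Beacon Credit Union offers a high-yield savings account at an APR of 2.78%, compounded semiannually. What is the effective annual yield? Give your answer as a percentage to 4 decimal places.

EAR = (1 + 0.0278/2)^2 − 1.
= (1 + 0.013900)^2 − 1 = 1.027993 − 1 = 2.7993%.

2.7993%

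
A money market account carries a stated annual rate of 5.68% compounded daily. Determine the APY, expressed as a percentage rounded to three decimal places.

5.844%

EAR = (1 + 0.0568/365)^365 − 1.
= (1 + 0.000156)^365 − 1 = 1.058439 − 1 = 5.844%.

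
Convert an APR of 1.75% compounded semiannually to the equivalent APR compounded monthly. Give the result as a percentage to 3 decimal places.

EAR = (1 + 0.0175/2)^2 − 1 = 0.017577.
Solve (1 + r/12)^12 = 1.017577: r/12 = 1.017577^(1/12) − 1 = 0.001453, so r = 0.017437 = 1.744%.

1.744%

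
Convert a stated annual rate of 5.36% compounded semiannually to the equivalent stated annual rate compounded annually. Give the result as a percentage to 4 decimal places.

5.4318%

EAR = (1 + 0.0536/2)^2 − 1 = 0.054318.
Compounded annually, the equivalent nominal rate is the EAR itself: 5.4318%.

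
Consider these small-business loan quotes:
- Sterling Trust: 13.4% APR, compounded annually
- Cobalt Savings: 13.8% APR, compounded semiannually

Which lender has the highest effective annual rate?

Cobalt Savings

Sterling Trust: compounded annually, EAR = 13.400%
Cobalt Savings: (1 + 0.138/2)^2 − 1 = 14.276%
The highest effective annual rate is Cobalt Savings at 14.276%.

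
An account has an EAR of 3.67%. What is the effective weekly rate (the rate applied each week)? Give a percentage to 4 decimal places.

The per-week rate i satisfies (1 + i)^52 = 1 + 0.0367.
i = 1.0367^(1/52) − 1 = 0.0006934 = 0.0693%.

0.0693%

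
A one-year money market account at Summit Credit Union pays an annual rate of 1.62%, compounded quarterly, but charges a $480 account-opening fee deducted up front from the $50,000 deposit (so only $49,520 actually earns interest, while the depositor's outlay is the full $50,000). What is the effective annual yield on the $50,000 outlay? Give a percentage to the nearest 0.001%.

0.654%

Value after one year: 49,520 × (1 + 0.0162/4)^4 = 49,520 × 1.016299 = $50,327.11.
Effective yield on the $50,000 outlay: 50,327.11 / 50,000 − 1 = 0.006542 = 0.654%.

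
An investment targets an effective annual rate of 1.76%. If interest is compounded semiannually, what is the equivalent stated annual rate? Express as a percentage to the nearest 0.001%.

1.752%

(1 + r/2)^2 − 1 = 0.0176, so 1 + r/2 = 1.0176^(1/2).
r/2 = 0.008762, so r = 0.017523 = 1.752%.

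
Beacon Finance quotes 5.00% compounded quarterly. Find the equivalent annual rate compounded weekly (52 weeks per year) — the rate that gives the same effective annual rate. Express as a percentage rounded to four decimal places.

EAR = (1 + 0.0500/4)^4 − 1 = 0.050945.
Solve (1 + r/52)^52 = 1.050945: r/52 = 1.050945^(1/52) − 1 = 0.000956, so r = 0.049714 = 4.9714%.

4.9714%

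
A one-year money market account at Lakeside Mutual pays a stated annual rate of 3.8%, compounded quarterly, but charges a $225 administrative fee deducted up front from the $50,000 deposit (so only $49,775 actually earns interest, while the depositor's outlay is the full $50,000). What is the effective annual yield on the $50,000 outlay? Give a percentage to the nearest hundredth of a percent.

3.39%

Value after one year: 49,775 × (1 + 0.038/4)^4 = 49,775 × 1.038545 = $51,693.57.
Effective yield on the $50,000 outlay: 51,693.57 / 50,000 − 1 = 0.033871 = 3.39%.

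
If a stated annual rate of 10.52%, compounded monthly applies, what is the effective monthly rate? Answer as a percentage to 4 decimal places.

With a nominal annual rate compounded monthly, the periodic rate is the nominal rate divided by 12.
i = 0.1052 / 12 = 0.0087667 = 0.8767%.

0.8767%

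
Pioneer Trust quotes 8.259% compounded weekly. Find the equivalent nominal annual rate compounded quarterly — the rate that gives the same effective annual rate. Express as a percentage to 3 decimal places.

8.338%

EAR = (1 + 0.08259/52)^52 − 1 = 0.086025.
Solve (1 + r/4)^4 = 1.086025: r/4 = 1.086025^(1/4) − 1 = 0.020845, so r = 0.083382 = 8.338%.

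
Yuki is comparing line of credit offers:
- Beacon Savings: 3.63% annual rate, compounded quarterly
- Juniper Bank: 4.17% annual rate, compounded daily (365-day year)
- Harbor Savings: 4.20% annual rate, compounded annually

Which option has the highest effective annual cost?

Beacon Savings: (1 + 0.0363/4)^4 − 1 = 3.680%
Juniper Bank: (1 + 0.0417/365)^365 − 1 = 4.258%
Harbor Savings: compounded annually, EAR = 4.200%
The highest effective annual rate is Juniper Bank at 4.258%.

Juniper Bank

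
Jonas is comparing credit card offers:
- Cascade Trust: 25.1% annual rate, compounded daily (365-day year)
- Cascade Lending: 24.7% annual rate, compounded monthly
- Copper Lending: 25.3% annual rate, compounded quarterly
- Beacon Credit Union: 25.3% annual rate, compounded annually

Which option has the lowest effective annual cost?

Cascade Trust: (1 + 0.251/365)^365 − 1 = 28.520%
Cascade Lending: (1 + 0.247/12)^12 − 1 = 27.697%
Copper Lending: (1 + 0.253/4)^4 − 1 = 27.803%
Beacon Credit Union: compounded annually, EAR = 25.300%
The lowest effective annual rate is Beacon Credit Union at 25.300%.

Beacon Credit Union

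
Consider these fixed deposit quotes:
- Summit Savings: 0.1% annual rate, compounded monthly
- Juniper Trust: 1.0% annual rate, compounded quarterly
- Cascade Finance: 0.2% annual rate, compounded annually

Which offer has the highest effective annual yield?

Juniper Trust

Summit Savings: (1 + 0.001/12)^12 − 1 = 0.100%
Juniper Trust: (1 + 0.010/4)^4 − 1 = 1.004%
Cascade Finance: compounded annually, EAR = 0.200%
The highest effective annual rate is Juniper Trust at 1.004%.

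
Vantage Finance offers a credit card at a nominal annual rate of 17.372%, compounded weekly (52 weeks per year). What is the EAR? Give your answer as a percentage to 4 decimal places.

EAR = (1 + 0.17372/52)^52 − 1.
= 1.189378 − 1 = 18.9378%.

18.9378%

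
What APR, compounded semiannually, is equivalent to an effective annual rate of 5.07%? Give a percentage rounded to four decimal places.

5.0073%

(1 + r/2)^2 − 1 = 0.0507, so 1 + r/2 = 1.0507^(1/2).
r/2 = 0.025037, so r = 0.050073 = 5.0073%.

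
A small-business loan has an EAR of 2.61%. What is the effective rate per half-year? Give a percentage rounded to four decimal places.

The per-half-year rate i satisfies (1 + i)^2 = 1 + 0.0261.
i = 1.0261^(1/2) − 1 = 0.0129659 = 1.2966%.

1.2966%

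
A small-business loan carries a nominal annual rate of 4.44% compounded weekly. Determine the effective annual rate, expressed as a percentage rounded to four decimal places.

EAR = (1 + 0.0444/52)^52 − 1.
= 1.045381 − 1 = 4.5381%.

4.5381%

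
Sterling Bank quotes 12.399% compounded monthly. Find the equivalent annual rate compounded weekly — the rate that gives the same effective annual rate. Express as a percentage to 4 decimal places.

EAR = (1 + 0.12399/12)^12 − 1 = 0.131285.
Solve (1 + r/52)^52 = 1.131285: r/52 = 1.131285^(1/52) − 1 = 0.002375, so r = 0.123500 = 12.3500%.

12.3500%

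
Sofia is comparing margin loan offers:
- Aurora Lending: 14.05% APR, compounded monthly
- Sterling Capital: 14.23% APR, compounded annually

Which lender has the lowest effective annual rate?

Sterling Capital

Aurora Lending: (1 + 0.1405/12)^12 − 1 = 14.991%
Sterling Capital: compounded annually, EAR = 14.230%
The lowest effective annual rate is Sterling Capital at 14.230%.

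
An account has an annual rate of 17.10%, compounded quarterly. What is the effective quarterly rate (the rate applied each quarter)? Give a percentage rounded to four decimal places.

With a nominal annual rate compounded quarterly, the periodic rate is the nominal rate divided by 4.
i = 0.1710 / 4 = 0.0427500 = 4.2750%.

4.2750%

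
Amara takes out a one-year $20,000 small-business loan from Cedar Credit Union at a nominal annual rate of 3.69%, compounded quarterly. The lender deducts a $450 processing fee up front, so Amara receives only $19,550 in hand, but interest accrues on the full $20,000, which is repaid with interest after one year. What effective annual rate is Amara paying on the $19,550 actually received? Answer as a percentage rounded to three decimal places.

6.129%

Amount owed after one year: 20,000 × (1 + 0.0369/4)^4 = 20,000 × 1.037414 = $20,748.28.
Effective rate on net proceeds: 20,748.28 / 19,550 − 1 = 0.061293 = 6.129%.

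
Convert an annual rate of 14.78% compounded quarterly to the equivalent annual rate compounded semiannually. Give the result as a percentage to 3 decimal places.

EAR = (1 + 0.1478/4)^4 − 1 = 0.156195.
Solve (1 + r/2)^2 = 1.156195: r/2 = 1.156195^(1/2) − 1 = 0.075265, so r = 0.150531 = 15.053%.

15.053%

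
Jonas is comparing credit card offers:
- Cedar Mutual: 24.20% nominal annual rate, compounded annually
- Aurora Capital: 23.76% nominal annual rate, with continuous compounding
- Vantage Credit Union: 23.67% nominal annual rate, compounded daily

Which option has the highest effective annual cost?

Cedar Mutual: compounded annually, EAR = 24.200%
Aurora Capital: e^0.2376 − 1 = 26.820%
Vantage Credit Union: (1 + 0.2367/365)^365 − 1 = 26.696%
The highest effective annual rate is Aurora Capital at 26.820%.

Aurora Capital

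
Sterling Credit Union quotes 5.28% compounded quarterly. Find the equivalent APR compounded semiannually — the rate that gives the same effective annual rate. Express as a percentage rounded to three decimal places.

EAR = (1 + 0.0528/4)^4 − 1 = 0.053855.
Solve (1 + r/2)^2 = 1.053855: r/2 = 1.053855^(1/2) − 1 = 0.026574, so r = 0.053148 = 5.315%.

5.315%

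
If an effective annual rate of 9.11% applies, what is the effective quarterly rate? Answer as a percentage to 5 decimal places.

The per-quarter rate i satisfies (1 + i)^4 = 1 + 0.0911.
i = 1.0911^(1/4) − 1 = 0.0220359 = 2.20359%.

2.20359%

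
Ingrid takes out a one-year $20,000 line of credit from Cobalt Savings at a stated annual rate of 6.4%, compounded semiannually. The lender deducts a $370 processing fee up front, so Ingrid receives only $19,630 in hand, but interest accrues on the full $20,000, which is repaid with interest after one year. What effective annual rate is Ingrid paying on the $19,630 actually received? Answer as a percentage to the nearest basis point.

8.51%

Amount owed after one year: 20,000 × (1 + 0.064/2)^2 = 20,000 × 1.065024 = $21,300.48.
Effective rate on net proceeds: 21,300.48 / 19,630 − 1 = 0.085098 = 8.51%.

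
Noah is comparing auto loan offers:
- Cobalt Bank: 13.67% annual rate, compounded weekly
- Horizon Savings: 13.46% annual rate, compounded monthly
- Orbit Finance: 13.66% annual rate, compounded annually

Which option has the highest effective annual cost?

Cobalt Bank: (1 + 0.1367/52)^52 − 1 = 14.628%
Horizon Savings: (1 + 0.1346/12)^12 − 1 = 14.322%
Orbit Finance: compounded annually, EAR = 13.660%
The highest effective annual rate is Cobalt Bank at 14.628%.

Cobalt Bank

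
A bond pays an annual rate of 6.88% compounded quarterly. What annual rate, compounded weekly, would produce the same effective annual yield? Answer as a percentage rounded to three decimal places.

EAR = (1 + 0.0688/4)^4 − 1 = 0.070595.
Solve (1 + r/52)^52 = 1.070595: r/52 = 1.070595^(1/52) − 1 = 0.001313, so r = 0.068260 = 6.826%.

6.826%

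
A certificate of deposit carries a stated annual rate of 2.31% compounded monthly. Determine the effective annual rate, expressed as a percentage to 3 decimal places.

2.335%

EAR = (1 + 0.0231/12)^12 − 1.
= (1 + 0.001925)^12 − 1 = 1.023346 − 1 = 2.335%.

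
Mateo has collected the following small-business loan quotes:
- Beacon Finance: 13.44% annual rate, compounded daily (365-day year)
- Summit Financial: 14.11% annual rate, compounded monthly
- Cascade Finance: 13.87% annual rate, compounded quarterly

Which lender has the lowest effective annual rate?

Beacon Finance

Beacon Finance: (1 + 0.1344/365)^365 − 1 = 14.382%
Summit Financial: (1 + 0.1411/12)^12 − 1 = 15.059%
Cascade Finance: (1 + 0.1387/4)^4 − 1 = 14.608%
The lowest effective annual rate is Beacon Finance at 14.382%.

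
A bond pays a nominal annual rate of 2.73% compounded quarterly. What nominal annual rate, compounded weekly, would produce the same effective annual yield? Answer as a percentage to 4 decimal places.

2.7214%

EAR = (1 + 0.0273/4)^4 − 1 = 0.027581.
Solve (1 + r/52)^52 = 1.027581: r/52 = 1.027581^(1/52) − 1 = 0.000523, so r = 0.027214 = 2.7214%.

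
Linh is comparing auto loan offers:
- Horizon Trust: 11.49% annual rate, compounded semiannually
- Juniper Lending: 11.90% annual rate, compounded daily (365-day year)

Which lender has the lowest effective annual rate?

Horizon Trust: (1 + 0.1149/2)^2 − 1 = 11.820%
Juniper Lending: (1 + 0.1190/365)^365 − 1 = 12.635%
The lowest effective annual rate is Horizon Trust at 11.820%.

Horizon Trust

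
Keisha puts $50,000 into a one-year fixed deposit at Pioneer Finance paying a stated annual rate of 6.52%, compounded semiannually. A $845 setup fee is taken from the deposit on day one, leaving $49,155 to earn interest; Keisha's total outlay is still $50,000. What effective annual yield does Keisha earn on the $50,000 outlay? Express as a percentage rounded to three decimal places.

Value after one year: 49,155 × (1 + 0.0652/2)^2 = 49,155 × 1.066263 = $52,412.15.
Effective yield on the $50,000 outlay: 52,412.15 / 50,000 − 1 = 0.048243 = 4.824%.

4.824%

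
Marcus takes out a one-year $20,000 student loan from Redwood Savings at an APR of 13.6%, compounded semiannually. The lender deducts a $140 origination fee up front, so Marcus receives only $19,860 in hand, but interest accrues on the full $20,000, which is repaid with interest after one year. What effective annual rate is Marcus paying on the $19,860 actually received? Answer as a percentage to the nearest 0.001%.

14.866%

Amount owed after one year: 20,000 × (1 + 0.136/2)^2 = 20,000 × 1.140624 = $22,812.48.
Effective rate on net proceeds: 22,812.48 / 19,860 − 1 = 0.148665 = 14.866%.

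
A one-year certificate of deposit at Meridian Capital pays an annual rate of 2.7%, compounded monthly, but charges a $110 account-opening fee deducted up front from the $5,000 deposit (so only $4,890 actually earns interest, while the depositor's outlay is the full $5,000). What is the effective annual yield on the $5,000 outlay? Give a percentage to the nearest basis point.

Value after one year: 4,890 × (1 + 0.027/12)^12 = 4,890 × 1.027337 = $5,023.68.
Effective yield on the $5,000 outlay: 5,023.68 / 5,000 − 1 = 0.004735 = 0.47%.

0.47%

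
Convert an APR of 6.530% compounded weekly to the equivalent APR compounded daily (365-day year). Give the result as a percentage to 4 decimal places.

6.5265%

EAR = (1 + 0.06530/52)^52 − 1 = 0.067435.
Solve (1 + r/365)^365 = 1.067435: r/365 = 1.067435^(1/365) − 1 = 0.000179, so r = 0.065265 = 6.5265%.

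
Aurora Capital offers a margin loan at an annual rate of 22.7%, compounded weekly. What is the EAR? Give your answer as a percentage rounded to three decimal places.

EAR = (1 + 0.227/52)^52 − 1.
= 1.254210 − 1 = 25.421%.

25.421%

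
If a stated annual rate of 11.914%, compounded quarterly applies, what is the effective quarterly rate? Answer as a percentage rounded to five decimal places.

2.97850%

With a nominal annual rate compounded quarterly, the periodic rate is the nominal rate divided by 4.
i = 0.11914 / 4 = 0.0297850 = 2.97850%.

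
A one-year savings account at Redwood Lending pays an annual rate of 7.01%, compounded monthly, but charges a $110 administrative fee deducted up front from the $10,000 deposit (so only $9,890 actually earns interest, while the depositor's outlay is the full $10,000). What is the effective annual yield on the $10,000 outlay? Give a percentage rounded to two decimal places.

Value after one year: 9,890 × (1 + 0.0701/12)^12 = 9,890 × 1.072397 = $10,606.00.
Effective yield on the $10,000 outlay: 10,606.00 / 10,000 − 1 = 0.060600 = 6.06%.

6.06%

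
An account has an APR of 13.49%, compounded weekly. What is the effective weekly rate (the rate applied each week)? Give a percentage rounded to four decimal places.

0.2594%

With a nominal annual rate compounded weekly, the periodic rate is the nominal rate divided by 52.
i = 0.1349 / 52 = 0.0025942 = 0.2594%.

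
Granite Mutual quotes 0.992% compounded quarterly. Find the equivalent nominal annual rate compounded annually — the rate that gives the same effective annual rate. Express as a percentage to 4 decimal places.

EAR = (1 + 0.00992/4)^4 − 1 = 0.009957.
Compounded annually, the equivalent nominal rate is the EAR itself: 0.9957%.

0.9957%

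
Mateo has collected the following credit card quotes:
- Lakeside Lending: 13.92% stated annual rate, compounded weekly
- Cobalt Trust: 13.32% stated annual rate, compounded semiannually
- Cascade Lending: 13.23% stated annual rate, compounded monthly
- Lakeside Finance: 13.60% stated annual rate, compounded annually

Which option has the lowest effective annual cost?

Lakeside Lending: (1 + 0.1392/52)^52 − 1 = 14.914%
Cobalt Trust: (1 + 0.1332/2)^2 − 1 = 13.764%
Cascade Lending: (1 + 0.1323/12)^12 − 1 = 14.062%
Lakeside Finance: compounded annually, EAR = 13.600%
The lowest effective annual rate is Lakeside Finance at 13.600%.

Lakeside Finance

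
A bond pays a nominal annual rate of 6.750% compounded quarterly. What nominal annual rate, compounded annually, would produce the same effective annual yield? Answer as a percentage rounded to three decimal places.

EAR = (1 + 0.06750/4)^4 − 1 = 0.069228.
Compounded annually, the equivalent nominal rate is the EAR itself: 6.923%.

6.923%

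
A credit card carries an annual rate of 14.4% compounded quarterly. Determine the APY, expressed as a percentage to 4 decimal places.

15.1964%

EAR = (1 + 0.144/4)^4 − 1.
= (1 + 0.036000)^4 − 1 = 1.151964 − 1 = 15.1964%.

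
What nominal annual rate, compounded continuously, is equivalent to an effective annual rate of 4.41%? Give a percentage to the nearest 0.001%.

Continuous: nominal r satisfies e^r − 1 = 0.0441.
r = ln(1 + 0.0441) = ln(1.0441) = 0.043155 = 4.316%.

4.316%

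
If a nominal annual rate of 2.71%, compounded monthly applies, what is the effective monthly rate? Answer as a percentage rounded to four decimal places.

0.2258%

With a nominal annual rate compounded monthly, the periodic rate is the nominal rate divided by 12.
i = 0.0271 / 12 = 0.0022583 = 0.2258%.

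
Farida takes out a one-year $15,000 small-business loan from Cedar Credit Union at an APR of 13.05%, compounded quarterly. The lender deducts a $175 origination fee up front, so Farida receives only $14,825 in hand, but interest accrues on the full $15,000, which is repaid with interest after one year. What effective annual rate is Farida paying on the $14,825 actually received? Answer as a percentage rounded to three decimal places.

15.045%

Amount owed after one year: 15,000 × (1 + 0.1305/4)^4 = 15,000 × 1.137026 = $17,055.40.
Effective rate on net proceeds: 17,055.40 / 14,825 − 1 = 0.150448 = 15.045%.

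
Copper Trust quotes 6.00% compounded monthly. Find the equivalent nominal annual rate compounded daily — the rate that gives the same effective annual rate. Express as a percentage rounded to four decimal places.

5.9855%

EAR = (1 + 0.0600/12)^12 − 1 = 0.061678.
Solve (1 + r/365)^365 = 1.061678: r/365 = 1.061678^(1/365) − 1 = 0.000164, so r = 0.059855 = 5.9855%.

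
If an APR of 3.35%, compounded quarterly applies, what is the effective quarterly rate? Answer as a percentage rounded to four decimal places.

0.8375%

With a nominal annual rate compounded quarterly, the periodic rate is the nominal rate divided by 4.
i = 0.0335 / 4 = 0.0083750 = 0.8375%.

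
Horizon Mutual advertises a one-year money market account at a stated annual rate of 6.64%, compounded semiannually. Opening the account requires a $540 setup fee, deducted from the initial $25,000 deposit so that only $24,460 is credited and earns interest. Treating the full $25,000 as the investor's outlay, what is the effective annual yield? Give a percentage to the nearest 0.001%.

Value after one year: 24,460 × (1 + 0.0664/2)^2 = 24,460 × 1.067502 = $26,111.10.
Effective yield on the $25,000 outlay: 26,111.10 / 25,000 − 1 = 0.044444 = 4.444%.

4.444%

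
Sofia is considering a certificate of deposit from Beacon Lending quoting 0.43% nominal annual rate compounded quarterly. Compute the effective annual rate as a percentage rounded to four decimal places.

0.4307%

EAR = (1 + 0.0043/4)^4 − 1.
= (1 + 0.001075)^4 − 1 = 1.004307 − 1 = 0.4307%.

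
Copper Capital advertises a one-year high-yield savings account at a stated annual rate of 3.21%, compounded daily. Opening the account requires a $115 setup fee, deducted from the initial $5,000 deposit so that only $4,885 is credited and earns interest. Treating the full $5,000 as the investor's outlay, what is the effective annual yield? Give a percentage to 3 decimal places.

0.887%

Value after one year: 4,885 × (1 + 0.0321/365)^365 = 4,885 × 1.032619 = $5,044.35.
Effective yield on the $5,000 outlay: 5,044.35 / 5,000 − 1 = 0.008869 = 0.887%.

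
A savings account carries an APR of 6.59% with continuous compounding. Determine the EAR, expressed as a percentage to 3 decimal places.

With continuous compounding, EAR = e^0.0659 − 1.
e^0.0659 = 1.068120, so EAR = 0.068120 = 6.812%.

6.812%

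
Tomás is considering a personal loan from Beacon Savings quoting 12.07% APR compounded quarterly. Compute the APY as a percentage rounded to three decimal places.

12.627%

EAR = (1 + 0.1207/4)^4 − 1.
= 1.126274 − 1 = 12.627%.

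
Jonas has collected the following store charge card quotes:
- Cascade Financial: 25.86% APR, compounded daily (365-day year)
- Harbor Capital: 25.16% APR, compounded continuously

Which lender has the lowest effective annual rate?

Harbor Capital

Cascade Financial: (1 + 0.2586/365)^365 − 1 = 29.500%
Harbor Capital: e^0.2516 − 1 = 28.608%
The lowest effective annual rate is Harbor Capital at 28.608%.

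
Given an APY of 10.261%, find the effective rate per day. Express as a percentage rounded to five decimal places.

0.02677%

The per-day rate i satisfies (1 + i)^365 = 1 + 0.10261.
i = 1.10261^(1/365) − 1 = 0.0002677 = 0.02677%.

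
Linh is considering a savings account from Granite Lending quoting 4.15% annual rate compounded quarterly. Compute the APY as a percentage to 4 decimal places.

EAR = (1 + 0.0415/4)^4 − 1.
= 1.042150 − 1 = 4.2150%.

4.2150%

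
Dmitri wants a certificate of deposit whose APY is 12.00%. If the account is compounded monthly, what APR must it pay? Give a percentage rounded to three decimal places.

11.387%

(1 + r/12)^12 − 1 = 0.1200, so 1 + r/12 = 1.1200^(1/12).
r/12 = 0.009489, so r = 0.113866 = 11.387%.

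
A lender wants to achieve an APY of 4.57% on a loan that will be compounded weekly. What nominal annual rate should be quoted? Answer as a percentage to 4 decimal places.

4.4706%

(1 + r/52)^52 − 1 = 0.0457, so 1 + r/52 = 1.0457^(1/52).
r/52 = 0.000860, so r = 0.044706 = 4.4706%.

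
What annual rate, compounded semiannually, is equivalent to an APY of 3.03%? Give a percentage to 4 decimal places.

3.0074%

(1 + r/2)^2 − 1 = 0.0303, so 1 + r/2 = 1.0303^(1/2).
r/2 = 0.015037, so r = 0.030074 = 3.0074%.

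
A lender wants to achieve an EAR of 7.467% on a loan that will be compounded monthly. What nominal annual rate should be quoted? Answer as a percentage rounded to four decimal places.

7.2230%

(1 + r/12)^12 − 1 = 0.07467, so 1 + r/12 = 1.07467^(1/12).
r/12 = 0.006019, so r = 0.072230 = 7.2230%.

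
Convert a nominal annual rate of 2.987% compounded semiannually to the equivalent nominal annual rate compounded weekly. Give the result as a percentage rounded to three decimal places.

2.966%

EAR = (1 + 0.02987/2)^2 − 1 = 0.030093.
Solve (1 + r/52)^52 = 1.030093: r/52 = 1.030093^(1/52) − 1 = 0.000570, so r = 0.029658 = 2.966%.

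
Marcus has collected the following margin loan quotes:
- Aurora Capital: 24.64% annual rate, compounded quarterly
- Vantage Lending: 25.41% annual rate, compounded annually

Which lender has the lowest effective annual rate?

Aurora Capital: (1 + 0.2464/4)^4 − 1 = 27.012%
Vantage Lending: compounded annually, EAR = 25.410%
The lowest effective annual rate is Vantage Lending at 25.410%.

Vantage Lending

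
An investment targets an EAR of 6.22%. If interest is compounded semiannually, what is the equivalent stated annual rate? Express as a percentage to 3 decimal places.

6.126%

(1 + r/2)^2 − 1 = 0.0622, so 1 + r/2 = 1.0622^(1/2).
r/2 = 0.030631, so r = 0.061262 = 6.126%.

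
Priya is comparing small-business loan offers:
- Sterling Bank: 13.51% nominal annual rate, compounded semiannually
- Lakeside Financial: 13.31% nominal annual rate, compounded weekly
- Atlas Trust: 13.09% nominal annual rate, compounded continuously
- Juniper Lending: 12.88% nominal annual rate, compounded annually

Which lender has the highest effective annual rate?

Lakeside Financial

Sterling Bank: (1 + 0.1351/2)^2 − 1 = 13.966%
Lakeside Financial: (1 + 0.1331/52)^52 − 1 = 14.217%
Atlas Trust: e^0.1309 − 1 = 13.985%
Juniper Lending: compounded annually, EAR = 12.880%
The highest effective annual rate is Lakeside Financial at 14.217%.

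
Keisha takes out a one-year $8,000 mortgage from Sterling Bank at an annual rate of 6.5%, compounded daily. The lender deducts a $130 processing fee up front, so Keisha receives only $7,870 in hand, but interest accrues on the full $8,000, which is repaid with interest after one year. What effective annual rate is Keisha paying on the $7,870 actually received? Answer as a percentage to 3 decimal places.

Amount owed after one year: 8,000 × (1 + 0.065/365)^365 = 8,000 × 1.067153 = $8,537.22.
Effective rate on net proceeds: 8,537.22 / 7,870 − 1 = 0.084781 = 8.478%.

8.478%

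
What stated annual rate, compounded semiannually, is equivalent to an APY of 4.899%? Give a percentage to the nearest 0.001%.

(1 + r/2)^2 − 1 = 0.04899, so 1 + r/2 = 1.04899^(1/2).
r/2 = 0.024202, so r = 0.048404 = 4.840%.

4.840%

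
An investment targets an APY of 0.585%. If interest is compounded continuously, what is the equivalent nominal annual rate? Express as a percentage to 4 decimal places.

Continuous: nominal r satisfies e^r − 1 = 0.00585.
r = ln(1 + 0.00585) = ln(1.00585) = 0.005833 = 0.5833%.

0.5833%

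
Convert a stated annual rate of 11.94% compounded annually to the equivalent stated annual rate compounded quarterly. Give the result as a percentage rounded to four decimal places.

Compounded annually, EAR = nominal = 0.119400.
Solve (1 + r/4)^4 = 1.119400: r/4 = 1.119400^(1/4) − 1 = 0.028600, so r = 0.114398 = 11.4398%.

11.4398%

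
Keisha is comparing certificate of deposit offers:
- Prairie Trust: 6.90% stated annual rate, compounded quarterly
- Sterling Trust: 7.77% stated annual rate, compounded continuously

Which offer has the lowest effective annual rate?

Prairie Trust

Prairie Trust: (1 + 0.0690/4)^4 − 1 = 7.081%
Sterling Trust: e^0.0777 − 1 = 8.080%
The lowest effective annual rate is Prairie Trust at 7.081%.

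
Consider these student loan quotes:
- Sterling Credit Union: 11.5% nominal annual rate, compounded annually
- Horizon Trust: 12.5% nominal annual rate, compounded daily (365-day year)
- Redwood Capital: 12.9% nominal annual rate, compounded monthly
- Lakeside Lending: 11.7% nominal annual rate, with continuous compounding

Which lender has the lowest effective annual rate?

Sterling Credit Union: compounded annually, EAR = 11.500%
Horizon Trust: (1 + 0.125/365)^365 − 1 = 13.312%
Redwood Capital: (1 + 0.129/12)^12 − 1 = 13.691%
Lakeside Lending: e^0.117 − 1 = 12.412%
The lowest effective annual rate is Sterling Credit Union at 11.500%.

Sterling Credit Union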